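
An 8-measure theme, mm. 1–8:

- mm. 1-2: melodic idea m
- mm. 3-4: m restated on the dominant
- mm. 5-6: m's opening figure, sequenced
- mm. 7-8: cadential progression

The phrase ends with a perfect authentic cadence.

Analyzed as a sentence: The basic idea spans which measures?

The presentation of a sentence is the basic idea (mm. 1-2) plus its repetition (mm. 3-4); the basic idea is therefore measures 1–2.

measures 1–2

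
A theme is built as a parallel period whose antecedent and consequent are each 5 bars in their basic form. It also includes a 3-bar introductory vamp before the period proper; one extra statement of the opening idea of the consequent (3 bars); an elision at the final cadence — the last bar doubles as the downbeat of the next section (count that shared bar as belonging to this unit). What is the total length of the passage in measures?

16 measures

Basic parallel period: 5 + 5 = 10 bars.
10 (basic form) + 3 (introduction) + 3 (extra statement) = 16.
The elision shares a bar with the next section but does not change this unit's count.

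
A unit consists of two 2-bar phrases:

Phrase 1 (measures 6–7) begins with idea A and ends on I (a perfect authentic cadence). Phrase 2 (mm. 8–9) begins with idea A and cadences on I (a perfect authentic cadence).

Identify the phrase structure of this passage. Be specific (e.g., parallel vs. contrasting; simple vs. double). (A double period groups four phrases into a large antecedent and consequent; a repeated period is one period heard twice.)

Both phrases have the same opening (A) and the same cadence (perfect authentic cadence): the second is a restatement, not a consequent, so this is a repeated phrase rather than a period.

repeated phrase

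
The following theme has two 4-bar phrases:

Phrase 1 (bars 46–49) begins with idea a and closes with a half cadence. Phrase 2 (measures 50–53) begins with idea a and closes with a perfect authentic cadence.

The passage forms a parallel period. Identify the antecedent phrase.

phrase 1

The phrase ending with the weaker cadence (half cadence) is the antecedent; the one ending more conclusively (perfect authentic cadence) is the consequent. The antecedent is phrase 1.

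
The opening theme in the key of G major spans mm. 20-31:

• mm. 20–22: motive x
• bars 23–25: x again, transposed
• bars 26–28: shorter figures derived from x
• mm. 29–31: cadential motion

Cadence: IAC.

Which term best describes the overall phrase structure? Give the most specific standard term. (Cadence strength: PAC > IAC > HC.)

Basic idea (mm. 20–22) + its repetition (mm. 23–25) form the presentation; fragmentation and cadence (mm. 26–31) form the continuation — the 12-bar whole is a sentence.

sentence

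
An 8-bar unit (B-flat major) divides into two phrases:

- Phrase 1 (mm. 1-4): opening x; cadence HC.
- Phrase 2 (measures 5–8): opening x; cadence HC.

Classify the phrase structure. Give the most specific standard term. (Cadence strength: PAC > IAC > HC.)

Both phrases have the same opening (x) and the same cadence (half cadence): the second is a restatement, not a consequent, so this is a repeated phrase rather than a period.

repeated phrase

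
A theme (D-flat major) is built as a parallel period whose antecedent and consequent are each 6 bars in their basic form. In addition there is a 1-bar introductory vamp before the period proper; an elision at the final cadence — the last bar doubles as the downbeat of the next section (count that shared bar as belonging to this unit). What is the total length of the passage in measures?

13 measures

Basic parallel period: 6 + 6 = 12 bars.
12 (basic form) + 1 (introduction) = 13.
The elision shares a bar with the next section but does not change this unit's count.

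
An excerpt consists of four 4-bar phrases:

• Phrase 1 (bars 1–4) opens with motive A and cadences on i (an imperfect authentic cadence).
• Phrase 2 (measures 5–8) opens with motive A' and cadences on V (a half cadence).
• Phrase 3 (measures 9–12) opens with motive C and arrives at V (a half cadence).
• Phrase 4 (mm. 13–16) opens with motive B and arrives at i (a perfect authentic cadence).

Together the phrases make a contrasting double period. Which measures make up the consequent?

measures 9–16

In a double period the first pair of phrases (ending half cadence) is the large antecedent and the second pair (ending perfect authentic cadence) is the large consequent; the consequent is measures 9–16.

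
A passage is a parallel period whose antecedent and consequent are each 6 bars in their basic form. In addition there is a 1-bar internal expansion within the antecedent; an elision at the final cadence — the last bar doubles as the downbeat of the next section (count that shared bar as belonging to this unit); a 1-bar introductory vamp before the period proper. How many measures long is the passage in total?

14 measures

Basic parallel period: 6 + 6 = 12 bars.
12 (basic form) + 1 (internal expansion) + 1 (introduction) = 14.
The elision shares a bar with the next section but does not change this unit's count.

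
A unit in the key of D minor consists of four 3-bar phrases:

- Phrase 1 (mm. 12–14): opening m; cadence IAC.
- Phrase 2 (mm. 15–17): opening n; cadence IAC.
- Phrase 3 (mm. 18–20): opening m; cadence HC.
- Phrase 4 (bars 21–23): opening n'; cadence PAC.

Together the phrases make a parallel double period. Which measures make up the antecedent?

measures 12–17

In a double period the first pair of phrases (ending imperfect authentic cadence) is the large antecedent and the second pair (ending perfect authentic cadence) is the large consequent; the antecedent is measures 12–17.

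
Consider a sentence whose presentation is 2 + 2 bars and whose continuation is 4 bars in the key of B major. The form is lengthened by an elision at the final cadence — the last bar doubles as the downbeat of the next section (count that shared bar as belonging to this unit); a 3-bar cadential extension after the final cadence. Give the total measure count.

11 measures

Basic sentence: 2 + 2 + 4 = 8 bars.
8 (basic form) + 3 (cadential extension) = 11.
The elision shares a bar with the next section but does not change this unit's count.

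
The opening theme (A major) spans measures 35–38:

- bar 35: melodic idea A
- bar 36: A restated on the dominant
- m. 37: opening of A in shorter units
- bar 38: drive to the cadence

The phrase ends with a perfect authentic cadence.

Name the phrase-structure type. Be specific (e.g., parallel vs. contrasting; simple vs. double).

Basic idea (bar 35) + its repetition (m. 36) form the presentation; fragmentation and cadence (mm. 37-38) form the continuation — the 4-bar whole is a sentence.

sentence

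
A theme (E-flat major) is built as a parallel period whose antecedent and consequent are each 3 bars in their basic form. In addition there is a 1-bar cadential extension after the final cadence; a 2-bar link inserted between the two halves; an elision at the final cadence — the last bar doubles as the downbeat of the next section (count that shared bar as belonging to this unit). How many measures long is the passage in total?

9 measures

Basic parallel period: 3 + 3 = 6 bars.
6 (basic form) + 1 (cadential extension) + 2 (link) = 9.
The elision shares a bar with the next section but does not change this unit's count.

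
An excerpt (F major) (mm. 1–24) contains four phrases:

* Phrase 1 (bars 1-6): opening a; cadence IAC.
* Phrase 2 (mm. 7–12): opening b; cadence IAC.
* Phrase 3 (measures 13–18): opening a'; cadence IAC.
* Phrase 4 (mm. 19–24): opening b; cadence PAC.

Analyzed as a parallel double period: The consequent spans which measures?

In a double period the four phrases pair into a large antecedent (phrases 1–2, ending imperfect authentic cadence) and a large consequent (phrases 3–4, ending perfect authentic cadence). The consequent spans measures 13–24.

measures 13–24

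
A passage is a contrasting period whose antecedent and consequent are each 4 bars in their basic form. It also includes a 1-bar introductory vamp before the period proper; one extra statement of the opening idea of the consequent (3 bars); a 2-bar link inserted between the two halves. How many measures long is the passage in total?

Basic contrasting period: 4 + 4 = 8 bars.
8 (basic form) + 1 (introduction) + 3 (extra statement) + 2 (link) = 14.

14 measures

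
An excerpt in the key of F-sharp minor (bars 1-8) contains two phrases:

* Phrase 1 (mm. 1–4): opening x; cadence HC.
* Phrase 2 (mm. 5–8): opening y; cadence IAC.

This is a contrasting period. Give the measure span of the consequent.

measures 5–8

The phrase ending with the weaker cadence (half cadence) is the antecedent; the one ending more conclusively (imperfect authentic cadence) is the consequent. The consequent is measures 5–8.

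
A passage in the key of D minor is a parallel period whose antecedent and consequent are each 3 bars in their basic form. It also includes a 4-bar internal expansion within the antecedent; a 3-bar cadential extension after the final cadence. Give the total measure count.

Basic parallel period: 3 + 3 = 6 bars.
6 (basic form) + 4 (internal expansion) + 3 (cadential extension) = 13.

13 measures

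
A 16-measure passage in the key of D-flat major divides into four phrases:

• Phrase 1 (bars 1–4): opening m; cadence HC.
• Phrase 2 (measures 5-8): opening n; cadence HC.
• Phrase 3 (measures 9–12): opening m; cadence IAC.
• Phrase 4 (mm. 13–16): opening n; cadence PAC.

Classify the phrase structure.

parallel double period

Four phrases in two halves: the first half (mm. 1–8) ends with a half cadence, the second (bars 9–16) with a perfect authentic cadence — a large antecedent–consequent pair, i.e. a double period.
Phrase 3 begins with the same material as phrase 1, making it parallel.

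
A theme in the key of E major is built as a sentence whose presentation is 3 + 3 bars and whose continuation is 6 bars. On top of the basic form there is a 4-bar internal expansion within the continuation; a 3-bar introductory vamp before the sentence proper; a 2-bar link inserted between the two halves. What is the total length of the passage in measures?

21 measures

Basic sentence: 3 + 3 + 6 = 12 bars.
12 (basic form) + 4 (internal expansion) + 3 (introduction) + 2 (link) = 21.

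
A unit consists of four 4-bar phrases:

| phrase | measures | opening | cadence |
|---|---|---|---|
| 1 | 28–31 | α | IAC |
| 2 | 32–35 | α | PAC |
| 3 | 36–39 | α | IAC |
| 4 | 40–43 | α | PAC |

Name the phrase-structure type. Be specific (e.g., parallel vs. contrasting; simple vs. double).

The cadence pattern IAC–PAC–IAC–PAC is weak–strong twice, and phrases 3–4 restate phrases 1–2: a period heard twice, not a double period (which would end weakly at phrase 2).

repeated period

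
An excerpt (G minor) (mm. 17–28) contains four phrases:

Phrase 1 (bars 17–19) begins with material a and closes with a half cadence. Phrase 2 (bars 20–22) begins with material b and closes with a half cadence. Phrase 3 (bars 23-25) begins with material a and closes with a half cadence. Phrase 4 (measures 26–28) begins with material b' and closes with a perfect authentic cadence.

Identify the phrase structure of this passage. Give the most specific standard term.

parallel double period

Four phrases in two halves: the first half (mm. 17–22) ends with a half cadence, the second (mm. 23–28) with a perfect authentic cadence — a large antecedent–consequent pair, i.e. a double period.
Phrase 3 begins with the same material as phrase 1, making it parallel.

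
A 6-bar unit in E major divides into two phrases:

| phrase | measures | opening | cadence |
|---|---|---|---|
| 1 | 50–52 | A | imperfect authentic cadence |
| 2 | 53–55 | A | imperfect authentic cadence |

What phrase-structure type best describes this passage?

Both phrases have the same opening (A) and the same cadence (imperfect authentic cadence): the second is a restatement, not a consequent, so this is a repeated phrase rather than a period.

repeated phrase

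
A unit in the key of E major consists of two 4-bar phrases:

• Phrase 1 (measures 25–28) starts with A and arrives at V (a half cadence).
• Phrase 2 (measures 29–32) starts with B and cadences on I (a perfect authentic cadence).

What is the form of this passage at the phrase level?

contrasting period

Phrase 1 ends with a half cadence (weaker) and phrase 2 with a perfect authentic cadence (stronger): antecedent + consequent = a period.
The two phrases open with different material (A / B), so the period is contrasting.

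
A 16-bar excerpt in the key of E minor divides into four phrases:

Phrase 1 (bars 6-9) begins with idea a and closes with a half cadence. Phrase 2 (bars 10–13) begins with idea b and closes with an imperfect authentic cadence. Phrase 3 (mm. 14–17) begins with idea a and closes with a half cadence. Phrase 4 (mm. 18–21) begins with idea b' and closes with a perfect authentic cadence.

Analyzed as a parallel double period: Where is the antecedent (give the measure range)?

In a double period the four phrases pair into a large antecedent (phrases 1–2, ending imperfect authentic cadence) and a large consequent (phrases 3–4, ending perfect authentic cadence). The antecedent spans mm. 6–13.

measures 6–13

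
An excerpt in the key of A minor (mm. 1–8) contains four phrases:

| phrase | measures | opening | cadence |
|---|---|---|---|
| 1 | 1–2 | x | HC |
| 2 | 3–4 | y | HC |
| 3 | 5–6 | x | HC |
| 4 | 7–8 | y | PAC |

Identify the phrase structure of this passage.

Four phrases in two halves: the first half (mm. 1–4) ends with a half cadence, the second (mm. 5–8) with a perfect authentic cadence — a large antecedent–consequent pair, i.e. a double period.
Phrase 3 begins with the same material as phrase 1, making it parallel.

parallel double period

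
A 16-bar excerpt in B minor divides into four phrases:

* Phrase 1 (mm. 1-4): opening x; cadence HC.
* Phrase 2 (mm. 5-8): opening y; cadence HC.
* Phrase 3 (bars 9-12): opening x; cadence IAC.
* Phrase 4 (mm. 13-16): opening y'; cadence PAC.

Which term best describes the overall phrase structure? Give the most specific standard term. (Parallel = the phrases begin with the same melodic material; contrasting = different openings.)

Four phrases in two halves: the first half (mm. 1-8) ends with a half cadence, the second (mm. 9-16) with a perfect authentic cadence — a large antecedent–consequent pair, i.e. a double period.
Phrase 3 begins with the same material as phrase 1, making it parallel.

parallel double period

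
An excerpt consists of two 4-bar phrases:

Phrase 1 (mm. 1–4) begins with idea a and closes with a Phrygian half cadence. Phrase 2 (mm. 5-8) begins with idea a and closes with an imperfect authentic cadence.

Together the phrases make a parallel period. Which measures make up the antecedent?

measures 1–4

The phrase ending with the weaker cadence (Phrygian half cadence) is the antecedent; the one ending more conclusively (imperfect authentic cadence) is the consequent. The antecedent is measures 1–4.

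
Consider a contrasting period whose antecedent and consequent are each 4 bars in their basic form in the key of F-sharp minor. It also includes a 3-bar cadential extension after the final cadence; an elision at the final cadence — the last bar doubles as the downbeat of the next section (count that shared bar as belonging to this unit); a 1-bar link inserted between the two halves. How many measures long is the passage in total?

Basic contrasting period: 4 + 4 = 8 bars.
8 (basic form) + 3 (cadential extension) + 1 (link) = 12.
The elision shares a bar with the next section but does not change this unit's count.

12 measures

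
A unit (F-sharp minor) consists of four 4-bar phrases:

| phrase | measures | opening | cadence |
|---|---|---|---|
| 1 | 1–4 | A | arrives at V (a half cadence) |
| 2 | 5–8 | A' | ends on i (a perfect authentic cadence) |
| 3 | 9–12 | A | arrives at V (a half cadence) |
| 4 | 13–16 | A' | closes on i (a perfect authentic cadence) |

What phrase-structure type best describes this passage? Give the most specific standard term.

The cadence pattern HC–PAC–HC–PAC is weak–strong twice, and phrases 3–4 restate phrases 1–2: a period heard twice, not a double period (which would end weakly at phrase 2).

repeated period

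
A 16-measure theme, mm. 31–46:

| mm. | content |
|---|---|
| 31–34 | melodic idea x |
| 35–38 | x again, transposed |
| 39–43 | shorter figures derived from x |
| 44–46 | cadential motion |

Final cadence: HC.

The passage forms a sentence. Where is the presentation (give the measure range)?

The presentation of a sentence is the basic idea (measures 31-34) plus its repetition (mm. 35-38); the presentation is therefore measures 31-38.

measures 31–38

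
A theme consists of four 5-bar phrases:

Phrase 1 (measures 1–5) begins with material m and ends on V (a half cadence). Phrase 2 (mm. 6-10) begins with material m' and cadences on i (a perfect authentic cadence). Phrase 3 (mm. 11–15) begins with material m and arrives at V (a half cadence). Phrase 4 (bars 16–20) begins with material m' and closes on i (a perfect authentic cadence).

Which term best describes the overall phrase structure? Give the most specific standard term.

The cadence pattern HC–PAC–HC–PAC is weak–strong twice, and phrases 3–4 restate phrases 1–2: a period heard twice, not a double period (which would end weakly at phrase 2).

repeated period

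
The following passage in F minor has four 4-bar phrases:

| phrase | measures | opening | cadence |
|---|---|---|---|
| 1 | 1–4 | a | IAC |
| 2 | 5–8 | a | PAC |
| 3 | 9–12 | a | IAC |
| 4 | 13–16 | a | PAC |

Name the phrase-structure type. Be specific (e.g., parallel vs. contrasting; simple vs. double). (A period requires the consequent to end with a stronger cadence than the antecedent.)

repeated period

The cadence pattern IAC–PAC–IAC–PAC is weak–strong twice, and phrases 3–4 restate phrases 1–2: a period heard twice, not a double period (which would end weakly at phrase 2).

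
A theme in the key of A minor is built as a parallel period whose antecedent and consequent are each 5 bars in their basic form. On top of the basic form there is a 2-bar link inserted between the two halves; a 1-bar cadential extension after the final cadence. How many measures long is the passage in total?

Basic parallel period: 5 + 5 = 10 bars.
10 (basic form) + 2 (link) + 1 (cadential extension) = 13.

13 measures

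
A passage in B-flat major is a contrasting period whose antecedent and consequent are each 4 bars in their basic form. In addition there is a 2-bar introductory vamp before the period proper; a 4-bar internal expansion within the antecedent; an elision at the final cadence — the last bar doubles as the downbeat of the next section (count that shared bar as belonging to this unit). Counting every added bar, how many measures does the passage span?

14 measures

Basic contrasting period: 4 + 4 = 8 bars.
8 (basic form) + 2 (introduction) + 4 (internal expansion) = 14.
The elision shares a bar with the next section but does not change this unit's count.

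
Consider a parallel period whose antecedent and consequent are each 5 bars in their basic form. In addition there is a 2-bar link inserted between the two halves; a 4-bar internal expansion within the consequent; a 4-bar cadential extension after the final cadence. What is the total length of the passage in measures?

20 measures

Basic parallel period: 5 + 5 = 10 bars.
10 (basic form) + 2 (link) + 4 (internal expansion) + 4 (cadential extension) = 20.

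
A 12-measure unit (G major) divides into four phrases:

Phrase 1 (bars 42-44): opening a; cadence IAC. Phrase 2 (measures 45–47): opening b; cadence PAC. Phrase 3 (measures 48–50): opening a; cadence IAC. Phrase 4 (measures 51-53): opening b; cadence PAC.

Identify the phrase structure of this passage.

repeated period

The cadence pattern IAC–PAC–IAC–PAC is weak–strong twice, and phrases 3–4 restate phrases 1–2: a period heard twice, not a double period (which would end weakly at phrase 2).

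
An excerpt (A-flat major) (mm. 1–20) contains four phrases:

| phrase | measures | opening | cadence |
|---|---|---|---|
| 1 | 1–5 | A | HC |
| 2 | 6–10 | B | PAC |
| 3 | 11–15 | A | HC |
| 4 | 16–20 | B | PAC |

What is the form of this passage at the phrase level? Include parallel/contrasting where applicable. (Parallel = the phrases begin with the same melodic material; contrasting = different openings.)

The cadence pattern HC–PAC–HC–PAC is weak–strong twice, and phrases 3–4 restate phrases 1–2: a period heard twice, not a double period (which would end weakly at phrase 2).

repeated period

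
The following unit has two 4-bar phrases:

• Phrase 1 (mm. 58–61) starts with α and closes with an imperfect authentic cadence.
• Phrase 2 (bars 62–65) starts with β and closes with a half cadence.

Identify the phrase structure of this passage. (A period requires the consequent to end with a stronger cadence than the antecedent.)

The second phrase closes with a half cadence, which is not stronger than the first phrase's imperfect authentic cadence; without a weak→strong cadential pair there is no antecedent–consequent relationship, so this is a phrase group rather than a period.

phrase group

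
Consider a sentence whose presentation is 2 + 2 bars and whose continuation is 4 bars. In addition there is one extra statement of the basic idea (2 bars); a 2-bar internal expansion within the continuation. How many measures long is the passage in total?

12 measures

Basic sentence: 2 + 2 + 4 = 8 bars.
8 (basic form) + 2 (extra statement) + 2 (internal expansion) = 12.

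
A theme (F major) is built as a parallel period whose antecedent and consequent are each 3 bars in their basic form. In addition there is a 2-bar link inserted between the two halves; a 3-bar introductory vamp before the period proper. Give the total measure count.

Basic parallel period: 3 + 3 = 6 bars.
6 (basic form) + 2 (link) + 3 (introduction) = 11.

11 measures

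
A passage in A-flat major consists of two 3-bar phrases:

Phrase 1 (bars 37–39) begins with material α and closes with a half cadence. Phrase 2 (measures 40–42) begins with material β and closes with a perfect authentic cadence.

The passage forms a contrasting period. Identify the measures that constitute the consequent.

measures 40–42

The antecedent is the phrase ending with the weaker cadence (half cadence, phrase 1) and the consequent the one ending more conclusively (perfect authentic cadence, phrase 2); the consequent is mm. 40–42.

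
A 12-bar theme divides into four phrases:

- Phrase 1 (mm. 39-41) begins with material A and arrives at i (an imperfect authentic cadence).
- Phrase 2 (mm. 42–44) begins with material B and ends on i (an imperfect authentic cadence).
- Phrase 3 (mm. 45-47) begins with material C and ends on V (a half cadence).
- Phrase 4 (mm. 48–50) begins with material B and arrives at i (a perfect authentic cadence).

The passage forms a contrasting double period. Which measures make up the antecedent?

In a double period the four phrases pair into a large antecedent (phrases 1–2, ending imperfect authentic cadence) and a large consequent (phrases 3–4, ending perfect authentic cadence). The antecedent spans mm. 39–44.

measures 39–44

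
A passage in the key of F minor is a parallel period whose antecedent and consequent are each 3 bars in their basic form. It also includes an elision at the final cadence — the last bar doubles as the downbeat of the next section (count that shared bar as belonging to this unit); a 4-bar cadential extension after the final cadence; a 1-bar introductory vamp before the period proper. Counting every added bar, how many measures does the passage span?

11 measures

Basic parallel period: 3 + 3 = 6 bars.
6 (basic form) + 4 (cadential extension) + 1 (introduction) = 11.
The elision shares a bar with the next section but does not change this unit's count.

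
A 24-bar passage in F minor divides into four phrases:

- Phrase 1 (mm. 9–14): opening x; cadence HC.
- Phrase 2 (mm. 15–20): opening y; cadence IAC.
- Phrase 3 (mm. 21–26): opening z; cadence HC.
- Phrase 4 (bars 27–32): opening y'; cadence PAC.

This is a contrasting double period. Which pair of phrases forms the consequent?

In a double period the first pair of phrases (ending imperfect authentic cadence) is the large antecedent and the second pair (ending perfect authentic cadence) is the large consequent; the consequent is phrases 3 and 4.

phrases 3 and 4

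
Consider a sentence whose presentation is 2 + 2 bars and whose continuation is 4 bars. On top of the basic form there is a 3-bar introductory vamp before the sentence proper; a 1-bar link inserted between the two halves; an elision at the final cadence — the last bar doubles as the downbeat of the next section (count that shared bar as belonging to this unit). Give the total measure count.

Basic sentence: 2 + 2 + 4 = 8 bars.
8 (basic form) + 3 (introduction) + 1 (link) = 12.
The elision shares a bar with the next section but does not change this unit's count.

12 measures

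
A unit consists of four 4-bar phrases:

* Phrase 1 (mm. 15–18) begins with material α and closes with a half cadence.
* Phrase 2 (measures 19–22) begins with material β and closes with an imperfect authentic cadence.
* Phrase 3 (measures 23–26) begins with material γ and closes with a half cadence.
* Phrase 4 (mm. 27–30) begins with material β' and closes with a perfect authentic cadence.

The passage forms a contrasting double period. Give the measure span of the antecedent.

measures 15–22

In a double period the four phrases pair into a large antecedent (phrases 1–2, ending imperfect authentic cadence) and a large consequent (phrases 3–4, ending perfect authentic cadence). The antecedent spans measures 15–22.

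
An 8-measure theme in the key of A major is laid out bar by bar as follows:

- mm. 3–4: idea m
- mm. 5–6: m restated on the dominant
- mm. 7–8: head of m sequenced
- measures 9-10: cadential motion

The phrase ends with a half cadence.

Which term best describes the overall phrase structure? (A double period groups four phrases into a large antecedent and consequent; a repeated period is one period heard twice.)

sentence

Basic idea (bars 3–4) + its repetition (mm. 5–6) form the presentation; fragmentation and cadence (mm. 7–10) form the continuation — the 8-bar whole is a sentence.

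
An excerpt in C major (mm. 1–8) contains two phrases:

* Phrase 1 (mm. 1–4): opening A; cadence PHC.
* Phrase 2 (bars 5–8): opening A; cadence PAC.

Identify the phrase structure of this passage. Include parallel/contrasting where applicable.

Phrase 1 ends with a Phrygian half cadence (weaker) and phrase 2 with a perfect authentic cadence (stronger): antecedent + consequent = a period.
The two phrases open with the same material (A / A), so the period is parallel.

parallel period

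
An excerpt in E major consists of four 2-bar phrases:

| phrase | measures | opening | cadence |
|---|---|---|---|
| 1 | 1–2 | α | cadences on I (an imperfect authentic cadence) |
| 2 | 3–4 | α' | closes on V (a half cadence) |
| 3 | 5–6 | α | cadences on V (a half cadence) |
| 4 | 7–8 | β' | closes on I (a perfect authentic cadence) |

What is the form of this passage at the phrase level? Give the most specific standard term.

parallel double period

Four phrases in two halves: the first half (mm. 1-4) ends with a half cadence, the second (mm. 5-8) with a perfect authentic cadence — a large antecedent–consequent pair, i.e. a double period.
Phrase 3 begins with the same material as phrase 1, making it parallel.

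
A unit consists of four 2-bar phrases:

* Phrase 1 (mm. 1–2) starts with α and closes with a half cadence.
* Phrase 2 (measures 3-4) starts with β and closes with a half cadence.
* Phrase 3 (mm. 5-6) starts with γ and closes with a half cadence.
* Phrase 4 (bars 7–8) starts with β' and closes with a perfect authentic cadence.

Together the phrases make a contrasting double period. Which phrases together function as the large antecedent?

phrases 1 and 2

In a double period the first pair of phrases (ending half cadence) is the large antecedent and the second pair (ending perfect authentic cadence) is the large consequent; the antecedent is phrases 1 and 2.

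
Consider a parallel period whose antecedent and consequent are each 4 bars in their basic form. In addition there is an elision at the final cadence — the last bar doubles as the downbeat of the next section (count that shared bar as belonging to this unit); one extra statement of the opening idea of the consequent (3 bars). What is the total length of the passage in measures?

11 measures

Basic parallel period: 4 + 4 = 8 bars.
8 (basic form) + 3 (extra statement) = 11.
The elision shares a bar with the next section but does not change this unit's count.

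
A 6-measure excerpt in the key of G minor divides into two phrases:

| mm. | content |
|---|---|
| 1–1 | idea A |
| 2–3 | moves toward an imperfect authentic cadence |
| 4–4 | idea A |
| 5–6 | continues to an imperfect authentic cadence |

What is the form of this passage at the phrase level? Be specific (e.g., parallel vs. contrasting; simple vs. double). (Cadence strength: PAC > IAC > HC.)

repeated phrase

Both phrases have the same opening (A) and the same cadence (imperfect authentic cadence): the second is a restatement, not a consequent, so this is a repeated phrase rather than a period.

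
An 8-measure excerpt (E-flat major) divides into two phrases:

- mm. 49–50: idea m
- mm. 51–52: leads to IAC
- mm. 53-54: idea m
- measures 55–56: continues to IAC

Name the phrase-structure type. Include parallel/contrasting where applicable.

repeated phrase

Both phrases have the same opening (m) and the same cadence (imperfect authentic cadence): the second is a restatement, not a consequent, so this is a repeated phrase rather than a period.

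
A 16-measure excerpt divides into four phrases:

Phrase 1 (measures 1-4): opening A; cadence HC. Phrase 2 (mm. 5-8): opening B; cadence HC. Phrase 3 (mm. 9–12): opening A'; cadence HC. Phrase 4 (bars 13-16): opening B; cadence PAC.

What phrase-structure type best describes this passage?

Four phrases in two halves: the first half (measures 1–8) ends with a half cadence, the second (mm. 9–16) with a perfect authentic cadence — a large antecedent–consequent pair, i.e. a double period.
Phrase 3 begins with the same material as phrase 1, making it parallel.

parallel double period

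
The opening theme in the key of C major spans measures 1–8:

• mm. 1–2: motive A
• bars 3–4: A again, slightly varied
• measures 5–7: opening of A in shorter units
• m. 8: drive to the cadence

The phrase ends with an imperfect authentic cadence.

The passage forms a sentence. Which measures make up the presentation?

The presentation of a sentence is the basic idea (bars 1–2) plus its repetition (bars 3–4); the presentation is therefore mm. 1-4.

measures 1–4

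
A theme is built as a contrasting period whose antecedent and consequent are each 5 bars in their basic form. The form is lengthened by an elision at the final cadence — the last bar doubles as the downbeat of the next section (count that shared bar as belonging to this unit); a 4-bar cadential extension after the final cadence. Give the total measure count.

14 measures

Basic contrasting period: 5 + 5 = 10 bars.
10 (basic form) + 4 (cadential extension) = 14.
The elision shares a bar with the next section but does not change this unit's count.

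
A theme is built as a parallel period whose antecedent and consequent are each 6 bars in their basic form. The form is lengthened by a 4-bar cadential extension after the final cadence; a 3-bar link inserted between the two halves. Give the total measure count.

Basic parallel period: 6 + 6 = 12 bars.
12 (basic form) + 4 (cadential extension) + 3 (link) = 19.

19 measures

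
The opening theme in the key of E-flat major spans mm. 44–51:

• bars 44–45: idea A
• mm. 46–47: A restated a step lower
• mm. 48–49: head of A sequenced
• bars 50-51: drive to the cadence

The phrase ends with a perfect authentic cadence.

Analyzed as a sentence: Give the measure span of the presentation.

measures 44–47

The presentation of a sentence is the basic idea (mm. 44–45) plus its repetition (measures 46–47); the presentation is therefore mm. 44–47.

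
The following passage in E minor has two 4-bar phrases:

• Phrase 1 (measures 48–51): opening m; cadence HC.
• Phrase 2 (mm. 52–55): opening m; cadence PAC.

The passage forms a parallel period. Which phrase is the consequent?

The phrase ending with the weaker cadence (half cadence) is the antecedent; the one ending more conclusively (perfect authentic cadence) is the consequent. The consequent is phrase 2.

phrase 2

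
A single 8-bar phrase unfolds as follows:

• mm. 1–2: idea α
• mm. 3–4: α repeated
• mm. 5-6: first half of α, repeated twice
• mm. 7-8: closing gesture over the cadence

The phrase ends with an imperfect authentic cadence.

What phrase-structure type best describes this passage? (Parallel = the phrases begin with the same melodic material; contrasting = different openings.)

sentence

Basic idea (mm. 1–2) + its repetition (mm. 3–4) form the presentation; fragmentation and cadence (mm. 5–8) form the continuation — the 8-bar whole is a sentence.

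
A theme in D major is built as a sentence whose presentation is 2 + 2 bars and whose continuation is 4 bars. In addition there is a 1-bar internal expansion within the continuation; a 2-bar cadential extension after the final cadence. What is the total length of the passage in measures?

Basic sentence: 2 + 2 + 4 = 8 bars.
8 (basic form) + 1 (internal expansion) + 2 (cadential extension) = 11.

11 measures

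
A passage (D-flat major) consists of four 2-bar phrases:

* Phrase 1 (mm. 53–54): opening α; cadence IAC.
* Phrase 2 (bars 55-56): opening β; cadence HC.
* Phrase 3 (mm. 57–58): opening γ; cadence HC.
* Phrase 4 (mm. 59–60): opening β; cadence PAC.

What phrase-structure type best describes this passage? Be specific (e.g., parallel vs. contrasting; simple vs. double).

contrasting double period

Four phrases in two halves: the first half (mm. 53-56) ends with a half cadence, the second (mm. 57–60) with a perfect authentic cadence — a large antecedent–consequent pair, i.e. a double period.
Phrase 3 begins with different material from phrase 1, making it contrasting.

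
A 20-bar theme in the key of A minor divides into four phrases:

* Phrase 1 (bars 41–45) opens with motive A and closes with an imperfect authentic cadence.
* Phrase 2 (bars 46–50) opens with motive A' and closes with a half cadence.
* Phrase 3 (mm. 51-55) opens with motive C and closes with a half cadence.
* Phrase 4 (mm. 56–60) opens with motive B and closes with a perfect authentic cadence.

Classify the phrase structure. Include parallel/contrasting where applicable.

Four phrases in two halves: the first half (measures 41-50) ends with a half cadence, the second (mm. 51-60) with a perfect authentic cadence — a large antecedent–consequent pair, i.e. a double period.
Phrase 3 begins with different material from phrase 1, making it contrasting.

contrasting double period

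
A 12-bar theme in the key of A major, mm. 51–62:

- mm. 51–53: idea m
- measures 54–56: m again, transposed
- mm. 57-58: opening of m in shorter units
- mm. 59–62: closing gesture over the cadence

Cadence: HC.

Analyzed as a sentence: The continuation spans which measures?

After the presentation (bars 51-56), the continuation covers the fragmentation through the cadence: mm. 57-62.

measures 57–62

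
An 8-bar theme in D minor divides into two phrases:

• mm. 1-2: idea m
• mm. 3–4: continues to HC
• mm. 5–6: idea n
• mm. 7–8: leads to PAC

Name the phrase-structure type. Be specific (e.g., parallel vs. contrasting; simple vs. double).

Phrase 1 ends with a half cadence (weaker) and phrase 2 with a perfect authentic cadence (stronger): antecedent + consequent = a period.
The two phrases open with different material (m / n), so the period is contrasting.

contrasting period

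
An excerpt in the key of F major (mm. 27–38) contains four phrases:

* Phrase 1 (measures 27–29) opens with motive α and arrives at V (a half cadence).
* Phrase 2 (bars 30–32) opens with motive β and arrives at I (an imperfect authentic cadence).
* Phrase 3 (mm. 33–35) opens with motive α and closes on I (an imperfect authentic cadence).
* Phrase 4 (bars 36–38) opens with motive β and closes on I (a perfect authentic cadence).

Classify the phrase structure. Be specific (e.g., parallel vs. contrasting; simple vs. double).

parallel double period

Four phrases in two halves: the first half (mm. 27-32) ends with an imperfect authentic cadence, the second (mm. 33–38) with a perfect authentic cadence — a large antecedent–consequent pair, i.e. a double period.
Phrase 3 begins with the same material as phrase 1, making it parallel.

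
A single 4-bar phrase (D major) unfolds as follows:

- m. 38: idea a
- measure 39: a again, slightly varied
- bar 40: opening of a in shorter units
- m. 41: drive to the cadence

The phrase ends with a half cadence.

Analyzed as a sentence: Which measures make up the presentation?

The presentation of a sentence is the basic idea (m. 38) plus its repetition (m. 39); the presentation is therefore bars 38-39.

measures 38–39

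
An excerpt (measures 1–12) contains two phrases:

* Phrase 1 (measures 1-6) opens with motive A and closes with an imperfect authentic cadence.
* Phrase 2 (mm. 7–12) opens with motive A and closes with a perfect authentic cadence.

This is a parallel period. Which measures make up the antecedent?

The phrase ending with the weaker cadence (imperfect authentic cadence) is the antecedent; the one ending more conclusively (perfect authentic cadence) is the consequent. The antecedent is measures 1–6.

measures 1–6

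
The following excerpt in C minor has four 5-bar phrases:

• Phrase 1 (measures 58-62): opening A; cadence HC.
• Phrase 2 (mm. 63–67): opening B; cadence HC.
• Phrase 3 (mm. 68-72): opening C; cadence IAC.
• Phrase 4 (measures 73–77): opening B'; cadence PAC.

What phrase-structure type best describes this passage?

contrasting double period

Four phrases in two halves: the first half (measures 58-67) ends with a half cadence, the second (mm. 68–77) with a perfect authentic cadence — a large antecedent–consequent pair, i.e. a double period.
Phrase 3 begins with different material from phrase 1, making it contrasting.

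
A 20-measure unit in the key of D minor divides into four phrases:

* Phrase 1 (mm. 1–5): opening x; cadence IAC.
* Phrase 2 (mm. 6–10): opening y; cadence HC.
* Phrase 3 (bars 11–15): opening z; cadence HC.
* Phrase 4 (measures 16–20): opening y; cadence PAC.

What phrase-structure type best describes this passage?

Four phrases in two halves: the first half (bars 1-10) ends with a half cadence, the second (mm. 11-20) with a perfect authentic cadence — a large antecedent–consequent pair, i.e. a double period.
Phrase 3 begins with different material from phrase 1, making it contrasting.

contrasting double period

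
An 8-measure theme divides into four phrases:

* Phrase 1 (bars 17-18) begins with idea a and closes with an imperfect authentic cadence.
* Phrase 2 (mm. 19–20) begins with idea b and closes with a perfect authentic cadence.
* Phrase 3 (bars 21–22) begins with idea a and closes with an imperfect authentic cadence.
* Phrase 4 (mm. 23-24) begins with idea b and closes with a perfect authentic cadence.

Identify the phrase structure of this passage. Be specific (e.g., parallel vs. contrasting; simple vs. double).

The cadence pattern IAC–PAC–IAC–PAC is weak–strong twice, and phrases 3–4 restate phrases 1–2: a period heard twice, not a double period (which would end weakly at phrase 2).

repeated period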